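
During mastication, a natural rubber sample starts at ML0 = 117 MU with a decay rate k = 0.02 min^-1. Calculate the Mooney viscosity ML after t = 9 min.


ML = ML0 * exp(-k * t)
ML = 117 * exp(-0.02 * 9)
ML = 117 * 0.8353
ML = 97.73 MU

97.73 MU


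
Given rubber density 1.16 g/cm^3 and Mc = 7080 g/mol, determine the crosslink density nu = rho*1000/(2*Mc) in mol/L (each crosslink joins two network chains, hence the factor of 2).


nu = rho * 1000 / (2 * Mc)
nu = 1.16 * 1000 / (2 * 7080)
nu = 1160.0 / 14160
nu = 0.0819 mol/L

0.0819 mol/L


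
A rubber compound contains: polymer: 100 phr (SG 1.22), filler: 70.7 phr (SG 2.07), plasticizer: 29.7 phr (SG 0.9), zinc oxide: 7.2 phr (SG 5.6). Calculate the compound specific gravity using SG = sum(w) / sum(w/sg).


Sum of weights = 207.6
Volume contributions:
  polymer: 100/1.22 = 81.9672
  filler: 70.7/2.07 = 34.1546
  plasticizer: 29.7/0.9 = 33.0000
  zinc oxide: 7.2/5.6 = 1.2857
Sum of volumes = 150.4075
SG = 207.6 / 150.4075 = 1.38

SG = 1.38


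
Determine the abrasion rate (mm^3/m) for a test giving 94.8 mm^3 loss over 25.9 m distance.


Rate = volume_loss / distance
= 94.8 / 25.9
= 3.66 mm^3/m

3.66 mm^3/m


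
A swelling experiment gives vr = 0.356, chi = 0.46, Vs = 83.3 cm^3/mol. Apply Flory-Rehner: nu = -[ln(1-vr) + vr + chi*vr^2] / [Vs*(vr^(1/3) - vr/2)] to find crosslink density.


ln(1 - vr) = ln(1 - 0.356) = -0.4401
Numerator = -((-0.4401) + 0.356 + 0.46 * 0.356^2) = 0.0258
Denominator = 83.3 * (0.356^(1/3) - 0.356/2) = 44.2102
nu = 0.0258 / 44.2102 = 5.8263e-04 mol/cm^3

5.8263e-04 mol/cm^3


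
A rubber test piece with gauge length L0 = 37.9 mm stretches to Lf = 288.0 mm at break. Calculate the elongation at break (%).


Elongation = (Lf - L0) / L0 * 100
= (288.0 - 37.9) / 37.9 * 100
= 250.1 / 37.9 * 100
= 659.9%

659.9%


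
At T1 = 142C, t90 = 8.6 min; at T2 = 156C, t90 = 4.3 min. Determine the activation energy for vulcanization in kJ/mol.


T1 = 415.15 K, T2 = 429.15 K
1/T1 - 1/T2 = 7.8580e-05
ln(t1/t2) = ln(8.6/4.3) = 0.6931
Ea = 8.314 * 0.6931 / 7.8580e-05 = 73336.7407 J/mol
Ea = 73.34 kJ/mol

73.34 kJ/mol


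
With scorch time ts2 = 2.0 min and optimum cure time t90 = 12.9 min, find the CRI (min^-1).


CRI = 100 / (t90 - ts2)
= 100 / (12.9 - 2.0)
= 100 / 10.9
= 9.17 min^-1

9.17 min^-1


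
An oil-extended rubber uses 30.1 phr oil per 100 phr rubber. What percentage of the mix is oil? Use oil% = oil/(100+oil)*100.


Oil % = oil / (100 + oil) * 100
= 30.1 / (100 + 30.1) * 100
= 30.1 / 130.1 * 100
= 23.14%

23.14%


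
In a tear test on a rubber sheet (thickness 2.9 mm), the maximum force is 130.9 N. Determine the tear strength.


Tear strength = force / thickness
= 130.9 / 2.9
= 45.14 N/mm

45.14 N/mm


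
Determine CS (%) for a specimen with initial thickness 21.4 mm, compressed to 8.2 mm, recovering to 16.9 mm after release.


CS = (t0 - recovered) / (t0 - ts) * 100
= (21.4 - 16.9) / (21.4 - 8.2) * 100
= 4.5 / 13.2 * 100
= 34.1%

34.1%


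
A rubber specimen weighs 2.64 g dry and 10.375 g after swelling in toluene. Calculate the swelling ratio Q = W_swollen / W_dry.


Q = W_swollen / W_dry
Q = 10.375 / 2.64
Q = 3.93

Q = 3.93


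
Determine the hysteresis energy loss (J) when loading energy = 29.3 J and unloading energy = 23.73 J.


Hysteresis loss = loading - unloading
= 29.3 - 23.73
= 5.57 J

5.57 J


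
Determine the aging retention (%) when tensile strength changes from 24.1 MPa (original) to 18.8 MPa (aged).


Retention = aged / original * 100
= 18.8 / 24.1 * 100
= 78.0%

78.0%


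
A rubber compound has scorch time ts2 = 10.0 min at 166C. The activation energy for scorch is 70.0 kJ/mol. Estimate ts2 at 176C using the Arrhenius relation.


Convert temperatures: T1 = 166 + 273.15 = 439.15 K, T2 = 176 + 273.15 = 449.15 K
ts2_new = 10.0 * exp(70000 / 8.314 * (1/449.15 - 1/439.15))
1/T2 - 1/T1 = -5.0699e-05
ts2_new = 6.53 min

6.53 min


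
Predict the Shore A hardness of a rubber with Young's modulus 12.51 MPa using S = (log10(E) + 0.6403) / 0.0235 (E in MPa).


log10(E) = 0.0235*S - 0.6403  =>  S = (log10(E) + 0.6403) / 0.0235
log10(12.51) = 1.097257
S = (1.097257 + 0.6403) / 0.0235 = 1.737557 / 0.0235
S = 73.9

Shore A = 73.9


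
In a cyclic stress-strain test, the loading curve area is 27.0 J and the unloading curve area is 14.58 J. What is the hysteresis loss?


Hysteresis loss = loading - unloading
= 27.0 - 14.58
= 12.42 J

12.42 J


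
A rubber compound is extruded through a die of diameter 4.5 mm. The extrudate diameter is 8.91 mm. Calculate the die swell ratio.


Die swell ratio = D_extrudate / D_die
= 8.91 / 4.5
= 1.98

Die swell = 1.98


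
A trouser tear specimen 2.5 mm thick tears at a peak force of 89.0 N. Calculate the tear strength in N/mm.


Tear strength = force / thickness
= 89.0 / 2.5
= 35.6 N/mm

35.6 N/mm


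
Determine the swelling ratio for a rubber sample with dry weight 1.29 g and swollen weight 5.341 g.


Q = W_swollen / W_dry
Q = 5.341 / 1.29
Q = 4.14

Q = 4.14


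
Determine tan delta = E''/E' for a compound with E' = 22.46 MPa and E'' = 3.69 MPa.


tan delta = E'' / E'
= 3.69 / 22.46
= 0.1643

tan delta = 0.1643


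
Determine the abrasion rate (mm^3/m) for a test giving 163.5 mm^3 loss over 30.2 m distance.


Rate = volume_loss / distance
= 163.5 / 30.2
= 5.414 mm^3/m

5.414 mm^3/m


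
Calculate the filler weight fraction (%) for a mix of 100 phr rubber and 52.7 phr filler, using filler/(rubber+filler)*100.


Filler % = filler / (rubber + filler) * 100
= 52.7 / (100 + 52.7) * 100
= 52.7 / 152.7 * 100
= 34.51%

34.51%


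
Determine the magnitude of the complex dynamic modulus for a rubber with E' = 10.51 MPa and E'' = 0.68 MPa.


|E*| = sqrt(E'^2 + E''^2)
= sqrt(10.51^2 + 0.68^2)
= sqrt(110.4601 + 0.4624)
= 10.532 MPa

10.532 MPa


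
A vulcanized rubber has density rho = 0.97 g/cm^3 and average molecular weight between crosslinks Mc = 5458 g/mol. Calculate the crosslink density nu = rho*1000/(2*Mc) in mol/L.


nu = rho * 1000 / (2 * Mc)
nu = 0.97 * 1000 / (2 * 5458)
nu = 970.0 / 10916
nu = 0.0889 mol/L

0.0889 mol/L


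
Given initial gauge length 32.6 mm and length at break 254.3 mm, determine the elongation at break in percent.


Elongation = (Lf - L0) / L0 * 100
= (254.3 - 32.6) / 32.6 * 100
= 221.7 / 32.6 * 100
= 680.1%

680.1%


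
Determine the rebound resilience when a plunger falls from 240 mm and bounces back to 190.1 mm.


Resilience = h_rebound / h_drop * 100
= 190.1 / 240 * 100
= 79.2%

79.2%


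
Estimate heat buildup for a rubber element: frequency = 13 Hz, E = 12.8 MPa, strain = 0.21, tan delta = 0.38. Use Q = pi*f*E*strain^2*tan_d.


Q = pi * f * E * strain^2 * tan_d
= pi * 13 * 12.8 * 0.21^2 * 0.38
= pi * 13 * 12.8 * 0.0441 * 0.38
= 8.7604

Q = 8.7604


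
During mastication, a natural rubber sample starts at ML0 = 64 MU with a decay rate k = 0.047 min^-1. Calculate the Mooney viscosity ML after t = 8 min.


ML = ML0 * exp(-k * t)
ML = 64 * exp(-0.047 * 8)
ML = 64 * 0.6866
ML = 43.94 MU

43.94 MU


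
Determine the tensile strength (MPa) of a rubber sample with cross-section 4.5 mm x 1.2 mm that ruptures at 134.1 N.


Area = width * thickness = 4.5 * 1.2 = 5.4 mm^2
TS = force / area = 134.1 / 5.4 = 24.83 MPa

24.83 MPa


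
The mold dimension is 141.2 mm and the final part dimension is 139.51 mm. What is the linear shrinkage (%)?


Shrinkage = (mold - part) / mold * 100
= (141.2 - 139.51) / 141.2 * 100
= 1.69 / 141.2 * 100
= 1.2%

1.2%


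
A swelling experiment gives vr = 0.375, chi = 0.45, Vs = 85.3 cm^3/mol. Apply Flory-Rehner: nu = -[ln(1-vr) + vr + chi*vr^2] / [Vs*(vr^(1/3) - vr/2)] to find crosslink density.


ln(1 - vr) = ln(1 - 0.375) = -0.4700
Numerator = -((-0.4700) + 0.375 + 0.45 * 0.375^2) = 0.0317
Denominator = 85.3 * (0.375^(1/3) - 0.375/2) = 45.5182
nu = 0.0317 / 45.5182 = 6.9692e-04 mol/cm^3

6.9692e-04 mol/cm^3


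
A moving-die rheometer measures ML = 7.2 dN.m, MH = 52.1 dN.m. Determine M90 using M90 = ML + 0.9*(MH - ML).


M90 = ML + 0.9 * (MH - ML)
M90 = 7.2 + 0.9 * (52.1 - 7.2)
M90 = 7.2 + 0.9 * 44.9
M90 = 47.61 dN.m

47.61 dN.m


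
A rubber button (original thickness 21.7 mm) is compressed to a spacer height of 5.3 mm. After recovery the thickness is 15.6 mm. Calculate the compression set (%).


CS = (t0 - recovered) / (t0 - ts) * 100
= (21.7 - 15.6) / (21.7 - 5.3) * 100
= 6.1 / 16.4 * 100
= 37.2%

37.2%


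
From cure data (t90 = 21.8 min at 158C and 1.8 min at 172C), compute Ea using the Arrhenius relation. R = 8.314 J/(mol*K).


T1 = 431.15 K, T2 = 445.15 K
1/T1 - 1/T2 = 7.2945e-05
ln(t1/t2) = ln(21.8/1.8) = 2.4941
Ea = 8.314 * 2.4941 / 7.2945e-05 = 284272.3849 J/mol
Ea = 284.27 kJ/mol

284.27 kJ/mol


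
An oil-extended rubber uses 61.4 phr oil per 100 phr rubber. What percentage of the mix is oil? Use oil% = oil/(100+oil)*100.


Oil % = oil / (100 + oil) * 100
= 61.4 / (100 + 61.4) * 100
= 61.4 / 161.4 * 100
= 38.04%

38.04%


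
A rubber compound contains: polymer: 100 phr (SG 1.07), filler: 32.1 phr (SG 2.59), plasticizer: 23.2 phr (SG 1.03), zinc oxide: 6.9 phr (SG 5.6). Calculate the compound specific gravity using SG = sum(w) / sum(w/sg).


Sum of weights = 162.2
Volume contributions:
  polymer: 100/1.07 = 93.4579
  filler: 32.1/2.59 = 12.3938
  plasticizer: 23.2/1.03 = 22.5243
  zinc oxide: 6.9/5.6 = 1.2321
Sum of volumes = 129.6082
SG = 162.2 / 129.6082 = 1.251

SG = 1.251


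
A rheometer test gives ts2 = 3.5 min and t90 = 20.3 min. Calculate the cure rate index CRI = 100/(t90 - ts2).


CRI = 100 / (t90 - ts2)
= 100 / (20.3 - 3.5)
= 100 / 16.8
= 5.95 min^-1

5.95 min^-1


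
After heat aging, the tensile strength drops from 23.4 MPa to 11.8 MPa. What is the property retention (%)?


Retention = aged / original * 100
= 11.8 / 23.4 * 100
= 50.4%

50.4%


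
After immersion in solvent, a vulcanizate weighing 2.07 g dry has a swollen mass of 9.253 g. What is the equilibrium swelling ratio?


Q = W_swollen / W_dry
Q = 9.253 / 2.07
Q = 4.47

Q = 4.47


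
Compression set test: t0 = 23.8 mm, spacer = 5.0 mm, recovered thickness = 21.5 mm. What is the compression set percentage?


CS = (t0 - recovered) / (t0 - ts) * 100
= (23.8 - 21.5) / (23.8 - 5.0) * 100
= 2.3 / 18.8 * 100
= 12.2%

12.2%


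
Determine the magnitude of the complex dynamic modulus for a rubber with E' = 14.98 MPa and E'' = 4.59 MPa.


|E*| = sqrt(E'^2 + E''^2)
= sqrt(14.98^2 + 4.59^2)
= sqrt(224.4004 + 21.0681)
= 15.667 MPa

15.667 MPa


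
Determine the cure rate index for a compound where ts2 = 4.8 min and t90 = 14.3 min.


CRI = 100 / (t90 - ts2)
= 100 / (14.3 - 4.8)
= 100 / 9.5
= 10.53 min^-1

10.53 min^-1


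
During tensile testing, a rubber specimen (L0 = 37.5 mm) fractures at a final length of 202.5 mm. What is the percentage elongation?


Elongation = (Lf - L0) / L0 * 100
= (202.5 - 37.5) / 37.5 * 100
= 165.0 / 37.5 * 100
= 440.0%

440.0%


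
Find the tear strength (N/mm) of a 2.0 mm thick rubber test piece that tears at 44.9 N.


Tear strength = force / thickness
= 44.9 / 2.0
= 22.45 N/mm

22.45 N/mm


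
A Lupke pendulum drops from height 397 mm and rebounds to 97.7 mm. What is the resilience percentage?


Resilience = h_rebound / h_drop * 100
= 97.7 / 397 * 100
= 24.6%

24.6%


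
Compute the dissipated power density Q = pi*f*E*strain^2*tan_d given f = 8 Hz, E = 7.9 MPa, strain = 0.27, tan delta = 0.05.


Q = pi * f * E * strain^2 * tan_d
= pi * 8 * 7.9 * 0.27^2 * 0.05
= pi * 8 * 7.9 * 0.0729 * 0.05
= 0.7237

Q = 0.7237


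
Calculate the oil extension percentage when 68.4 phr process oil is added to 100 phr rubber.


Oil % = oil / (100 + oil) * 100
= 68.4 / (100 + 68.4) * 100
= 68.4 / 168.4 * 100
= 40.62%

40.62%


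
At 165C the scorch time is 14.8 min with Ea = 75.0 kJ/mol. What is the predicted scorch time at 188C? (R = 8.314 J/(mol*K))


Convert temperatures: T1 = 165 + 273.15 = 438.15 K, T2 = 188 + 273.15 = 461.15 K
ts2_new = 14.8 * exp(75000 / 8.314 * (1/461.15 - 1/438.15))
1/T2 - 1/T1 = -1.1383e-04
ts2_new = 5.3 min

5.3 min


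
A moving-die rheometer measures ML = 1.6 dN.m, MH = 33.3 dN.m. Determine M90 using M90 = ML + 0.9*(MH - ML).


M90 = ML + 0.9 * (MH - ML)
M90 = 1.6 + 0.9 * (33.3 - 1.6)
M90 = 1.6 + 0.9 * 31.7
M90 = 30.13 dN.m

30.13 dN.m


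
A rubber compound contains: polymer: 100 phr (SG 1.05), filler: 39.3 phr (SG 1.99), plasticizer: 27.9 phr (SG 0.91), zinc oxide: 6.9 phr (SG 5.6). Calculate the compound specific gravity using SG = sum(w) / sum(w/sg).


Sum of weights = 174.1
Volume contributions:
  polymer: 100/1.05 = 95.2381
  filler: 39.3/1.99 = 19.7487
  plasticizer: 27.9/0.91 = 30.6593
  zinc oxide: 6.9/5.6 = 1.2321
Sum of volumes = 146.8783
SG = 174.1 / 146.8783 = 1.185

SG = 1.185


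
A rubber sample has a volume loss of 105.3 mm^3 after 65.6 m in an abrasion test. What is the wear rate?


Rate = volume_loss / distance
= 105.3 / 65.6
= 1.605 mm^3/m

1.605 mm^3/m


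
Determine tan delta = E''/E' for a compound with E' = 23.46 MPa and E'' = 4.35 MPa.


tan delta = E'' / E'
= 4.35 / 23.46
= 0.1854

tan delta = 0.1854


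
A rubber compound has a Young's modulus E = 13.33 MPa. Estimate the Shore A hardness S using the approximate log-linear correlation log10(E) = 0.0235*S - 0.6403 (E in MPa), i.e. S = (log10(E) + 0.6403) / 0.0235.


log10(E) = 0.0235*S - 0.6403  =>  S = (log10(E) + 0.6403) / 0.0235
log10(13.33) = 1.124830
S = (1.124830 + 0.6403) / 0.0235 = 1.765130 / 0.0235
S = 75.1

Shore A = 75.1


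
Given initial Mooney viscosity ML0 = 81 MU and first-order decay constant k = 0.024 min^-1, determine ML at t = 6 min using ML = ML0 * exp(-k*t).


ML = ML0 * exp(-k * t)
ML = 81 * exp(-0.024 * 6)
ML = 81 * 0.8659
ML = 70.14 MU

70.14 MU


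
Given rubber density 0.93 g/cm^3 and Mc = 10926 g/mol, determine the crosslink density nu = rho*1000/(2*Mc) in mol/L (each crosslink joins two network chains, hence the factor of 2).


nu = rho * 1000 / (2 * Mc)
nu = 0.93 * 1000 / (2 * 10926)
nu = 930.0 / 21852
nu = 0.0426 mol/L

0.0426 mol/L


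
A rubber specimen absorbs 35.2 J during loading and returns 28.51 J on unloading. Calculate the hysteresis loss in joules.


Hysteresis loss = loading - unloading
= 35.2 - 28.51
= 6.69 J

6.69 J


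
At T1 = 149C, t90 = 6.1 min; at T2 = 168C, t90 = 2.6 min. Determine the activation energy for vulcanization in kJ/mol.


T1 = 422.15 K, T2 = 441.15 K
1/T1 - 1/T2 = 1.0202e-04
ln(t1/t2) = ln(6.1/2.6) = 0.8528
Ea = 8.314 * 0.8528 / 1.0202e-04 = 69493.6530 J/mol
Ea = 69.49 kJ/mol

69.49 kJ/mol


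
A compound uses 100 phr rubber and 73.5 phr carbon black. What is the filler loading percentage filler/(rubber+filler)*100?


Filler % = filler / (rubber + filler) * 100
= 73.5 / (100 + 73.5) * 100
= 73.5 / 173.5 * 100
= 42.36%

42.36%


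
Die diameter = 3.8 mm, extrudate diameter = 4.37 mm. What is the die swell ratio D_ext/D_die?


Die swell ratio = D_extrudate / D_die
= 4.37 / 3.8
= 1.15

Die swell = 1.15


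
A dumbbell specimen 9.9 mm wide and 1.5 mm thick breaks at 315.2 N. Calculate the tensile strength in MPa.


Area = width * thickness = 9.9 * 1.5 = 14.85 mm^2
TS = force / area = 315.2 / 14.85 = 21.23 MPa

21.23 MPa


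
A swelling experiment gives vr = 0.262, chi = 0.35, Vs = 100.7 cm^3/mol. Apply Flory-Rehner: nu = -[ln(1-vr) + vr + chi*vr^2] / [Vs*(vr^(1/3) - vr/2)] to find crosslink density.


ln(1 - vr) = ln(1 - 0.262) = -0.3038
Numerator = -((-0.3038) + 0.262 + 0.35 * 0.262^2) = 0.0178
Denominator = 100.7 * (0.262^(1/3) - 0.262/2) = 51.2445
nu = 0.0178 / 51.2445 = 3.4708e-04 mol/cm^3

3.4708e-04 mol/cm^3


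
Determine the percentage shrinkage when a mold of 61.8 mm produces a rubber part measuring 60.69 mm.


Shrinkage = (mold - part) / mold * 100
= (61.8 - 60.69) / 61.8 * 100
= 1.11 / 61.8 * 100
= 1.8%

1.8%


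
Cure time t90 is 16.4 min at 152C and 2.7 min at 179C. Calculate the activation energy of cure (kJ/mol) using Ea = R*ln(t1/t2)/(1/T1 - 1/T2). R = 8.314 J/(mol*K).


T1 = 425.15 K, T2 = 452.15 K
1/T1 - 1/T2 = 1.4046e-04
ln(t1/t2) = ln(16.4/2.7) = 1.8040
Ea = 8.314 * 1.8040 / 1.4046e-04 = 106786.0751 J/mol
Ea = 106.79 kJ/mol

106.79 kJ/mol


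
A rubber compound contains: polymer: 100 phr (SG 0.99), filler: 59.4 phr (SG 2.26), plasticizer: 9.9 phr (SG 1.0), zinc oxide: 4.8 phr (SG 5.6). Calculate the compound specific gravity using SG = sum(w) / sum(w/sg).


Sum of weights = 174.1
Volume contributions:
  polymer: 100/0.99 = 101.0101
  filler: 59.4/2.26 = 26.2832
  plasticizer: 9.9/1.0 = 9.9000
  zinc oxide: 4.8/5.6 = 0.8571
Sum of volumes = 138.0504
SG = 174.1 / 138.0504 = 1.261

SG = 1.261


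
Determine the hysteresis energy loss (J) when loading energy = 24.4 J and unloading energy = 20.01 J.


Hysteresis loss = loading - unloading
= 24.4 - 20.01
= 4.39 J

4.39 J


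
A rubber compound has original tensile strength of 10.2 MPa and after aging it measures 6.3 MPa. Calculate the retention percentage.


Retention = aged / original * 100
= 6.3 / 10.2 * 100
= 61.8%

61.8%


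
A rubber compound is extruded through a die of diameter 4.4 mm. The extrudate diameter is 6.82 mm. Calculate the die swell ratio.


Die swell ratio = D_extrudate / D_die
= 6.82 / 4.4
= 1.55

Die swell = 1.55


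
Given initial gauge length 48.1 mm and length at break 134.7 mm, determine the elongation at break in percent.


Elongation = (Lf - L0) / L0 * 100
= (134.7 - 48.1) / 48.1 * 100
= 86.6 / 48.1 * 100
= 180.0%

180.0%


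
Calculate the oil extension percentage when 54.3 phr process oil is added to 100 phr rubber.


Oil % = oil / (100 + oil) * 100
= 54.3 / (100 + 54.3) * 100
= 54.3 / 154.3 * 100
= 35.19%

35.19%


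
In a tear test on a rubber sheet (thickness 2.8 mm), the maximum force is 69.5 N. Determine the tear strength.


Tear strength = force / thickness
= 69.5 / 2.8
= 24.82 N/mm

24.82 N/mm


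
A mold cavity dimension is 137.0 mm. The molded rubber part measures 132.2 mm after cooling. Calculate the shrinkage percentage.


Shrinkage = (mold - part) / mold * 100
= (137.0 - 132.2) / 137.0 * 100
= 4.8 / 137.0 * 100
= 3.5%

3.5%


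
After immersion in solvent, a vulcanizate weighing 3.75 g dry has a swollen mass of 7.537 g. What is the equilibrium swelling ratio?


Q = W_swollen / W_dry
Q = 7.537 / 3.75
Q = 2.01

Q = 2.01


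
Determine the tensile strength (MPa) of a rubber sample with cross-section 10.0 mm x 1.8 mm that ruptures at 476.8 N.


Area = width * thickness = 10.0 * 1.8 = 18.0 mm^2
TS = force / area = 476.8 / 18.0 = 26.49 MPa

26.49 MPa


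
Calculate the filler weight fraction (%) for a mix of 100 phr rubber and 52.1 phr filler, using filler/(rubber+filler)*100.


Filler % = filler / (rubber + filler) * 100
= 52.1 / (100 + 52.1) * 100
= 52.1 / 152.1 * 100
= 34.25%

34.25%


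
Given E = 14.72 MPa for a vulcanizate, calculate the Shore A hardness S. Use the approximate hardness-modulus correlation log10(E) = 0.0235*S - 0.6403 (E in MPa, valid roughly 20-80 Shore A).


log10(E) = 0.0235*S - 0.6403  =>  S = (log10(E) + 0.6403) / 0.0235
log10(14.72) = 1.167908
S = (1.167908 + 0.6403) / 0.0235 = 1.808208 / 0.0235
S = 76.9

Shore A = 76.9


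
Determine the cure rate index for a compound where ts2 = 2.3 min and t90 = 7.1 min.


CRI = 100 / (t90 - ts2)
= 100 / (7.1 - 2.3)
= 100 / 4.8
= 20.83 min^-1

20.83 min^-1


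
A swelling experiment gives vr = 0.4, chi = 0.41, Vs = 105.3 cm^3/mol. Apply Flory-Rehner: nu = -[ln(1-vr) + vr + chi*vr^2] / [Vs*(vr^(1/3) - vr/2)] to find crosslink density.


ln(1 - vr) = ln(1 - 0.4) = -0.5108
Numerator = -((-0.5108) + 0.4 + 0.41 * 0.4^2) = 0.0452
Denominator = 105.3 * (0.4^(1/3) - 0.4/2) = 56.5257
nu = 0.0452 / 56.5257 = 8.0009e-04 mol/cm^3

8.0009e-04 mol/cm^3


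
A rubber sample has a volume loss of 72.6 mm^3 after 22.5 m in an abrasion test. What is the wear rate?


Rate = volume_loss / distance
= 72.6 / 22.5
= 3.227 mm^3/m

3.227 mm^3/m


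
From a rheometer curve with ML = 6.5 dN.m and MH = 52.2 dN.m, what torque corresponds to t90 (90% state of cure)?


M90 = ML + 0.9 * (MH - ML)
M90 = 6.5 + 0.9 * (52.2 - 6.5)
M90 = 6.5 + 0.9 * 45.7
M90 = 47.63 dN.m

47.63 dN.m


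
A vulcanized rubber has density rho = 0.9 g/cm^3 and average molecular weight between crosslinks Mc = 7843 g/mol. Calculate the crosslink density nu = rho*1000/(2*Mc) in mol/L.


nu = rho * 1000 / (2 * Mc)
nu = 0.9 * 1000 / (2 * 7843)
nu = 900.0 / 15686
nu = 0.0574 mol/L

0.0574 mol/L


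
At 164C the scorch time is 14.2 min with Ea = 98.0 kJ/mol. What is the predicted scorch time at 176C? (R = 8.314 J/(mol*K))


Convert temperatures: T1 = 164 + 273.15 = 437.15 K, T2 = 176 + 273.15 = 449.15 K
ts2_new = 14.2 * exp(98000 / 8.314 * (1/449.15 - 1/437.15))
1/T2 - 1/T1 = -6.1117e-05
ts2_new = 6.91 min

6.91 min


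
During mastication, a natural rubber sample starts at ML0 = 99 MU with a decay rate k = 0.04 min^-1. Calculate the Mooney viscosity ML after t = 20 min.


ML = ML0 * exp(-k * t)
ML = 99 * exp(-0.04 * 20)
ML = 99 * 0.4493
ML = 44.48 MU

44.48 MU


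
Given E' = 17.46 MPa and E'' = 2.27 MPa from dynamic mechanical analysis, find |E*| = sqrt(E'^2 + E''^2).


|E*| = sqrt(E'^2 + E''^2)
= sqrt(17.46^2 + 2.27^2)
= sqrt(304.8516 + 5.1529)
= 17.607 MPa

17.607 MPa


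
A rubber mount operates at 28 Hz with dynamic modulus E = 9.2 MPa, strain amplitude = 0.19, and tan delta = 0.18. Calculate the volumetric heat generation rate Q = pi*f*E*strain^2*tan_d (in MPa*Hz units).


Q = pi * f * E * strain^2 * tan_d
= pi * 28 * 9.2 * 0.19^2 * 0.18
= pi * 28 * 9.2 * 0.0361 * 0.18
= 5.2587

Q = 5.2587


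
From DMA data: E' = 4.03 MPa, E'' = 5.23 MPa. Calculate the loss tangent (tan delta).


tan delta = E'' / E'
= 5.23 / 4.03
= 1.2978

tan delta = 1.2978


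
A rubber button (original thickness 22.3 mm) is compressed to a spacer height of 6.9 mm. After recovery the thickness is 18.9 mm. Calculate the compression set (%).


CS = (t0 - recovered) / (t0 - ts) * 100
= (22.3 - 18.9) / (22.3 - 6.9) * 100
= 3.4 / 15.4 * 100
= 22.1%

22.1%


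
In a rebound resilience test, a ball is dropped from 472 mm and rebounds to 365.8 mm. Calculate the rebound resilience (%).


Resilience = h_rebound / h_drop * 100
= 365.8 / 472 * 100
= 77.5%

77.5%


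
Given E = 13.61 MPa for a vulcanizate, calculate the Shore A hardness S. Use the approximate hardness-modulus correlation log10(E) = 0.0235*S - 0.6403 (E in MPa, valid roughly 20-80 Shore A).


log10(E) = 0.0235*S - 0.6403  =>  S = (log10(E) + 0.6403) / 0.0235
log10(13.61) = 1.133858
S = (1.133858 + 0.6403) / 0.0235 = 1.774158 / 0.0235
S = 75.5

Shore A = 75.5


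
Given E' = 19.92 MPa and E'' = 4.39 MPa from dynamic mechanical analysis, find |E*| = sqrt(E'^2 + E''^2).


|E*| = sqrt(E'^2 + E''^2)
= sqrt(19.92^2 + 4.39^2)
= sqrt(396.8064 + 19.2721)
= 20.398 MPa

20.398 MPa


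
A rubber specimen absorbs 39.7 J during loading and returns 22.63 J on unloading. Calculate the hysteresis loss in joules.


Hysteresis loss = loading - unloading
= 39.7 - 22.63
= 17.07 J

17.07 J


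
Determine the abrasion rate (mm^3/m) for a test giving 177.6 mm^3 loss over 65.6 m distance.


Rate = volume_loss / distance
= 177.6 / 65.6
= 2.707 mm^3/m

2.707 mm^3/m


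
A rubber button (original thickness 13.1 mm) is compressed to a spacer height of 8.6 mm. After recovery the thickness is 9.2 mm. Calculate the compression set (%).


CS = (t0 - recovered) / (t0 - ts) * 100
= (13.1 - 9.2) / (13.1 - 8.6) * 100
= 3.9 / 4.5 * 100
= 86.7%

86.7%


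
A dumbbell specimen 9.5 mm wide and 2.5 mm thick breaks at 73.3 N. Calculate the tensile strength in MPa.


Area = width * thickness = 9.5 * 2.5 = 23.75 mm^2
TS = force / area = 73.3 / 23.75 = 3.09 MPa

3.09 MPa


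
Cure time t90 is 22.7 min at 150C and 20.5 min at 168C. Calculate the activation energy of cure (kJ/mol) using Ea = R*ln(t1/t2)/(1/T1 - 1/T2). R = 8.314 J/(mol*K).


T1 = 423.15 K, T2 = 441.15 K
1/T1 - 1/T2 = 9.6425e-05
ln(t1/t2) = ln(22.7/20.5) = 0.1019
Ea = 8.314 * 0.1019 / 9.6425e-05 = 8789.4750 J/mol
Ea = 8.79 kJ/mol

8.79 kJ/mol


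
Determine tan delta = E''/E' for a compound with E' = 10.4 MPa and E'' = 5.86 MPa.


tan delta = E'' / E'
= 5.86 / 10.4
= 0.5635

tan delta = 0.5635


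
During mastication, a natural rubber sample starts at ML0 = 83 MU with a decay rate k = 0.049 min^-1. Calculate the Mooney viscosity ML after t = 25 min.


ML = ML0 * exp(-k * t)
ML = 83 * exp(-0.049 * 25)
ML = 83 * 0.2938
ML = 24.38 MU

24.38 MU


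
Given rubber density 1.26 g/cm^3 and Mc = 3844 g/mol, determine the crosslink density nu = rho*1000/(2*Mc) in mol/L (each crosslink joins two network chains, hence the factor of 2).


nu = rho * 1000 / (2 * Mc)
nu = 1.26 * 1000 / (2 * 3844)
nu = 1260.0 / 7688
nu = 0.1639 mol/L

0.1639 mol/L


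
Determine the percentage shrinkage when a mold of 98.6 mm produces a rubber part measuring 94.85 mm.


Shrinkage = (mold - part) / mold * 100
= (98.6 - 94.85) / 98.6 * 100
= 3.75 / 98.6 * 100
= 3.8%

3.8%


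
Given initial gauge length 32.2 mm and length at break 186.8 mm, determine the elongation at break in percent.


Elongation = (Lf - L0) / L0 * 100
= (186.8 - 32.2) / 32.2 * 100
= 154.6 / 32.2 * 100
= 480.1%

480.1%


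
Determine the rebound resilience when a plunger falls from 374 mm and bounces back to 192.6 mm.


Resilience = h_rebound / h_drop * 100
= 192.6 / 374 * 100
= 51.5%

51.5%


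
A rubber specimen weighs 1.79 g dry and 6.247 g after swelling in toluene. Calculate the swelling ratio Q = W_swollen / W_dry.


Q = W_swollen / W_dry
Q = 6.247 / 1.79
Q = 3.49

Q = 3.49


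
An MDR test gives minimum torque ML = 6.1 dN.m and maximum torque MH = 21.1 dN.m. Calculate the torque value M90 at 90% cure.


M90 = ML + 0.9 * (MH - ML)
M90 = 6.1 + 0.9 * (21.1 - 6.1)
M90 = 6.1 + 0.9 * 15.0
M90 = 19.6 dN.m

19.6 dN.m


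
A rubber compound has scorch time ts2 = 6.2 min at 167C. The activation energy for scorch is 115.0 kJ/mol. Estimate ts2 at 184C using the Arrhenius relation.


Convert temperatures: T1 = 167 + 273.15 = 440.15 K, T2 = 184 + 273.15 = 457.15 K
ts2_new = 6.2 * exp(115000 / 8.314 * (1/457.15 - 1/440.15))
1/T2 - 1/T1 = -8.4487e-05
ts2_new = 1.93 min

1.93 min


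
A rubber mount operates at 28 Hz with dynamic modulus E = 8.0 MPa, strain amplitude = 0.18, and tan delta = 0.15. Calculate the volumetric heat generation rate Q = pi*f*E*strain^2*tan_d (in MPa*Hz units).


Q = pi * f * E * strain^2 * tan_d
= pi * 28 * 8.0 * 0.18^2 * 0.15
= pi * 28 * 8.0 * 0.0324 * 0.15
= 3.4201

Q = 3.4201


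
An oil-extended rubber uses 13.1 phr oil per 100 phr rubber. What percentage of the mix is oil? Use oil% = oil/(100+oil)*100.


Oil % = oil / (100 + oil) * 100
= 13.1 / (100 + 13.1) * 100
= 13.1 / 113.1 * 100
= 11.58%

11.58%


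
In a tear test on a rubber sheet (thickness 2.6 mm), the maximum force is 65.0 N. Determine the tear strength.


Tear strength = force / thickness
= 65.0 / 2.6
= 25.0 N/mm

25.0 N/mm


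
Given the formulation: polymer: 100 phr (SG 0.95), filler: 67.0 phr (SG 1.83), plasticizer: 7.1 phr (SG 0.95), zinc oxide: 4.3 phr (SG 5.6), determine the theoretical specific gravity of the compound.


Sum of weights = 178.4
Volume contributions:
  polymer: 100/0.95 = 105.2632
  filler: 67.0/1.83 = 36.6120
  plasticizer: 7.1/0.95 = 7.4737
  zinc oxide: 4.3/5.6 = 0.7679
Sum of volumes = 150.1167
SG = 178.4 / 150.1167 = 1.188

SG = 1.188


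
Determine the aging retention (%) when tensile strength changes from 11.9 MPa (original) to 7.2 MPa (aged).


Retention = aged / original * 100
= 7.2 / 11.9 * 100
= 60.5%

60.5%


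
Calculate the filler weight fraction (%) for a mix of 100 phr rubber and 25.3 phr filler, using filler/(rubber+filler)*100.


Filler % = filler / (rubber + filler) * 100
= 25.3 / (100 + 25.3) * 100
= 25.3 / 125.3 * 100
= 20.19%

20.19%


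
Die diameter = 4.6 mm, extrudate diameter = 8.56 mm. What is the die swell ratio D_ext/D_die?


Die swell ratio = D_extrudate / D_die
= 8.56 / 4.6
= 1.861

Die swell = 1.861


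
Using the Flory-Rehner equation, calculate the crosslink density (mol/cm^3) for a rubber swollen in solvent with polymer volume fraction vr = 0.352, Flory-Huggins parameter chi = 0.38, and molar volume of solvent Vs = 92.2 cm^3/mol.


ln(1 - vr) = ln(1 - 0.352) = -0.4339
Numerator = -((-0.4339) + 0.352 + 0.38 * 0.352^2) = 0.0348
Denominator = 92.2 * (0.352^(1/3) - 0.352/2) = 48.8724
nu = 0.0348 / 48.8724 = 7.1167e-04 mol/cm^3

7.1167e-04 mol/cm^3


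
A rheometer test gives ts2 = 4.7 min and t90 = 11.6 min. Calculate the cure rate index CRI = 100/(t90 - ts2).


CRI = 100 / (t90 - ts2)
= 100 / (11.6 - 4.7)
= 100 / 6.9
= 14.49 min^-1

14.49 min^-1


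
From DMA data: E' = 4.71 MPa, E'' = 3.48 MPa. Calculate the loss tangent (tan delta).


tan delta = E'' / E'
= 3.48 / 4.71
= 0.7389

tan delta = 0.7389


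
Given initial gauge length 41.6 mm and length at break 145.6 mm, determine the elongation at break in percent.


Elongation = (Lf - L0) / L0 * 100
= (145.6 - 41.6) / 41.6 * 100
= 104.0 / 41.6 * 100
= 250.0%

250.0%


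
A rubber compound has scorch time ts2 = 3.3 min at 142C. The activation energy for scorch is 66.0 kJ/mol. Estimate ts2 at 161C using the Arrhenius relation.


Convert temperatures: T1 = 142 + 273.15 = 415.15 K, T2 = 161 + 273.15 = 434.15 K
ts2_new = 3.3 * exp(66000 / 8.314 * (1/434.15 - 1/415.15))
1/T2 - 1/T1 = -1.0542e-04
ts2_new = 1.43 min

1.43 min


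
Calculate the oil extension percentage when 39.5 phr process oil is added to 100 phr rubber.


Oil % = oil / (100 + oil) * 100
= 39.5 / (100 + 39.5) * 100
= 39.5 / 139.5 * 100
= 28.32%

28.32%


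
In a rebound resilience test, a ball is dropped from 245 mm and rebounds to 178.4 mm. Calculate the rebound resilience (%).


Resilience = h_rebound / h_drop * 100
= 178.4 / 245 * 100
= 72.8%

72.8%


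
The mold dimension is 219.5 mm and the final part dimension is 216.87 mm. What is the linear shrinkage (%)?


Shrinkage = (mold - part) / mold * 100
= (219.5 - 216.87) / 219.5 * 100
= 2.63 / 219.5 * 100
= 1.2%

1.2%


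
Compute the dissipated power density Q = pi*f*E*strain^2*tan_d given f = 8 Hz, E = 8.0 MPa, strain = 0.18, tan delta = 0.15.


Q = pi * f * E * strain^2 * tan_d
= pi * 8 * 8.0 * 0.18^2 * 0.15
= pi * 8 * 8.0 * 0.0324 * 0.15
= 0.9772

Q = 0.9772


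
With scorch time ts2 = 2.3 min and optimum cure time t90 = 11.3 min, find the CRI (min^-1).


CRI = 100 / (t90 - ts2)
= 100 / (11.3 - 2.3)
= 100 / 9.0
= 11.11 min^-1

11.11 min^-1


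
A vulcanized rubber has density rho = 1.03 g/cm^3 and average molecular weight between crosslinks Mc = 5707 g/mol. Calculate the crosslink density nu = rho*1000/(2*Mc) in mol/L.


nu = rho * 1000 / (2 * Mc)
nu = 1.03 * 1000 / (2 * 5707)
nu = 1030.0 / 11414
nu = 0.0902 mol/L

0.0902 mol/L


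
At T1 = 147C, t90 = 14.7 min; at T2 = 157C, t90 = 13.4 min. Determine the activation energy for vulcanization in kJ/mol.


T1 = 420.15 K, T2 = 430.15 K
1/T1 - 1/T2 = 5.5332e-05
ln(t1/t2) = ln(14.7/13.4) = 0.0926
Ea = 8.314 * 0.0926 / 5.5332e-05 = 13912.7016 J/mol
Ea = 13.91 kJ/mol

13.91 kJ/mol


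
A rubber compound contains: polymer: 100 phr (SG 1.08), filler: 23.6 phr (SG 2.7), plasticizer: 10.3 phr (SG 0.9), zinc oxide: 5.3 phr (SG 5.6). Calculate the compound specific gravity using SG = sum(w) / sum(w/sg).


Sum of weights = 139.2
Volume contributions:
  polymer: 100/1.08 = 92.5926
  filler: 23.6/2.7 = 8.7407
  plasticizer: 10.3/0.9 = 11.4444
  zinc oxide: 5.3/5.6 = 0.9464
Sum of volumes = 113.7242
SG = 139.2 / 113.7242 = 1.224

SG = 1.224


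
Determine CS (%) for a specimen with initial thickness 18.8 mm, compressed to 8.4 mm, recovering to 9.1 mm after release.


CS = (t0 - recovered) / (t0 - ts) * 100
= (18.8 - 9.1) / (18.8 - 8.4) * 100
= 9.7 / 10.4 * 100
= 93.3%

93.3%


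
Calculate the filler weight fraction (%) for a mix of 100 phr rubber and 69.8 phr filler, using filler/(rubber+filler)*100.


Filler % = filler / (rubber + filler) * 100
= 69.8 / (100 + 69.8) * 100
= 69.8 / 169.8 * 100
= 41.11%

41.11%


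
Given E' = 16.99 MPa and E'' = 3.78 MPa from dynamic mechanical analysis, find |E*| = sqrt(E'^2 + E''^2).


|E*| = sqrt(E'^2 + E''^2)
= sqrt(16.99^2 + 3.78^2)
= sqrt(288.6601 + 14.2884)
= 17.405 MPa

17.405 MPa


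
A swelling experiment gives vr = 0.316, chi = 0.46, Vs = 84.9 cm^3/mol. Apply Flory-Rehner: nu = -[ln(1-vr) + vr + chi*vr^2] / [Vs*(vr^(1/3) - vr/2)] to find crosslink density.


ln(1 - vr) = ln(1 - 0.316) = -0.3798
Numerator = -((-0.3798) + 0.316 + 0.46 * 0.316^2) = 0.0179
Denominator = 84.9 * (0.316^(1/3) - 0.316/2) = 44.4136
nu = 0.0179 / 44.4136 = 4.0221e-04 mol/cm^3

4.0221e-04 mol/cm^3


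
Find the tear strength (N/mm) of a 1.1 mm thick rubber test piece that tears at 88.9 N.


Tear strength = force / thickness
= 88.9 / 1.1
= 80.82 N/mm

80.82 N/mm


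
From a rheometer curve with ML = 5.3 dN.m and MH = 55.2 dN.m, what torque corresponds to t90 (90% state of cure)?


M90 = ML + 0.9 * (MH - ML)
M90 = 5.3 + 0.9 * (55.2 - 5.3)
M90 = 5.3 + 0.9 * 49.9
M90 = 50.21 dN.m

50.21 dN.m


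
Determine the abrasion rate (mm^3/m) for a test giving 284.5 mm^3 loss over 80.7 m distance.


Rate = volume_loss / distance
= 284.5 / 80.7
= 3.525 mm^3/m

3.525 mm^3/m


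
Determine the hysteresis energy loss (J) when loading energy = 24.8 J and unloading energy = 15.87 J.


Hysteresis loss = loading - unloading
= 24.8 - 15.87
= 8.93 J

8.93 J


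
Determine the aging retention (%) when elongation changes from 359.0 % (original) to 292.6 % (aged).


Retention = aged / original * 100
= 292.6 / 359.0 * 100
= 81.5%

81.5%


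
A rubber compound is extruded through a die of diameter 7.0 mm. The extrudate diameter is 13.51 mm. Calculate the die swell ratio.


Die swell ratio = D_extrudate / D_die
= 13.51 / 7.0
= 1.93

Die swell = 1.93


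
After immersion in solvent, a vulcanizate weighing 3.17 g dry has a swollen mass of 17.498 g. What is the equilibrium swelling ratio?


Q = W_swollen / W_dry
Q = 17.498 / 3.17
Q = 5.52

Q = 5.52


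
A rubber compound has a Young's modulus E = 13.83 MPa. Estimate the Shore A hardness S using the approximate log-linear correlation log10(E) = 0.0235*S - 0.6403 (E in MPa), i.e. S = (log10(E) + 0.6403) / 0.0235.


log10(E) = 0.0235*S - 0.6403  =>  S = (log10(E) + 0.6403) / 0.0235
log10(13.83) = 1.140822
S = (1.140822 + 0.6403) / 0.0235 = 1.781122 / 0.0235
S = 75.8

Shore A = 75.8


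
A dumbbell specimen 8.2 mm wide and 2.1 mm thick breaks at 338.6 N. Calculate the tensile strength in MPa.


Area = width * thickness = 8.2 * 2.1 = 17.22 mm^2
TS = force / area = 338.6 / 17.22 = 19.66 MPa

19.66 MPa


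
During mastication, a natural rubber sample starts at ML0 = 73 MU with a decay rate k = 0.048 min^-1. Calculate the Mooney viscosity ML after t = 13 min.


ML = ML0 * exp(-k * t)
ML = 73 * exp(-0.048 * 13)
ML = 73 * 0.5358
ML = 39.11 MU

39.11 MU


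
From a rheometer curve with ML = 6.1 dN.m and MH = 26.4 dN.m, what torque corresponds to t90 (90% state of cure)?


M90 = ML + 0.9 * (MH - ML)
M90 = 6.1 + 0.9 * (26.4 - 6.1)
M90 = 6.1 + 0.9 * 20.3
M90 = 24.37 dN.m

24.37 dN.m


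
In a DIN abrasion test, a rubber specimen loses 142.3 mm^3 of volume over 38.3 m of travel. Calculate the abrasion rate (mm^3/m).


Rate = volume_loss / distance
= 142.3 / 38.3
= 3.715 mm^3/m

3.715 mm^3/m


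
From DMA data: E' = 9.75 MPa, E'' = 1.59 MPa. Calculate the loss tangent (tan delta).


tan delta = E'' / E'
= 1.59 / 9.75
= 0.1631

tan delta = 0.1631


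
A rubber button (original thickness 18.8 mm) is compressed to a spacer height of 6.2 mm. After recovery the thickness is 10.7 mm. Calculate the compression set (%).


CS = (t0 - recovered) / (t0 - ts) * 100
= (18.8 - 10.7) / (18.8 - 6.2) * 100
= 8.1 / 12.6 * 100
= 64.3%

64.3%


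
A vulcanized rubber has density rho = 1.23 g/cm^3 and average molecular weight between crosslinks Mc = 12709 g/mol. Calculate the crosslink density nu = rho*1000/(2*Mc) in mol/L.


nu = rho * 1000 / (2 * Mc)
nu = 1.23 * 1000 / (2 * 12709)
nu = 1230.0 / 25418
nu = 0.0484 mol/L

0.0484 mol/L


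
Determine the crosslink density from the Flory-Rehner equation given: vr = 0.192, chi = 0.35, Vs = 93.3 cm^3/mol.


ln(1 - vr) = ln(1 - 0.192) = -0.2132
Numerator = -((-0.2132) + 0.192 + 0.35 * 0.192^2) = 0.0083
Denominator = 93.3 * (0.192^(1/3) - 0.192/2) = 44.8680
nu = 0.0083 / 44.8680 = 1.8478e-04 mol/cm^3

1.8478e-04 mol/cm^3


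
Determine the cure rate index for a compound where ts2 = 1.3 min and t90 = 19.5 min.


CRI = 100 / (t90 - ts2)
= 100 / (19.5 - 1.3)
= 100 / 18.2
= 5.49 min^-1

5.49 min^-1


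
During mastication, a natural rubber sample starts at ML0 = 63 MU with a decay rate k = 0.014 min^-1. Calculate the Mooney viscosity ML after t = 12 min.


ML = ML0 * exp(-k * t)
ML = 63 * exp(-0.014 * 12)
ML = 63 * 0.8454
ML = 53.26 MU

53.26 MU


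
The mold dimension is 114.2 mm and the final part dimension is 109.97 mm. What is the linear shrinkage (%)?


Shrinkage = (mold - part) / mold * 100
= (114.2 - 109.97) / 114.2 * 100
= 4.23 / 114.2 * 100
= 3.7%

3.7%


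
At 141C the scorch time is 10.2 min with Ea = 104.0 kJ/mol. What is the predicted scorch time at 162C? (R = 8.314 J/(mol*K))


Convert temperatures: T1 = 141 + 273.15 = 414.15 K, T2 = 162 + 273.15 = 435.15 K
ts2_new = 10.2 * exp(104000 / 8.314 * (1/435.15 - 1/414.15))
1/T2 - 1/T1 = -1.1653e-04
ts2_new = 2.37 min

2.37 min


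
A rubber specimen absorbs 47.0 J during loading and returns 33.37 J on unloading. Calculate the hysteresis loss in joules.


Hysteresis loss = loading - unloading
= 47.0 - 33.37
= 13.63 J

13.63 J


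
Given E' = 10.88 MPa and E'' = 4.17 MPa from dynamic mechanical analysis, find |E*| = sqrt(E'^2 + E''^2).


|E*| = sqrt(E'^2 + E''^2)
= sqrt(10.88^2 + 4.17^2)
= sqrt(118.3744 + 17.3889)
= 11.652 MPa

11.652 MPa


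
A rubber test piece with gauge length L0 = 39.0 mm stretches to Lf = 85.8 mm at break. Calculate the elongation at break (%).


Elongation = (Lf - L0) / L0 * 100
= (85.8 - 39.0) / 39.0 * 100
= 46.8 / 39.0 * 100
= 120.0%

120.0%


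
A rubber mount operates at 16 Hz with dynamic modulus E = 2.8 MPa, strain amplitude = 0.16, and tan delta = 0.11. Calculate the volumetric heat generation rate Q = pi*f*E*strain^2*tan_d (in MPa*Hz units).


Q = pi * f * E * strain^2 * tan_d
= pi * 16 * 2.8 * 0.16^2 * 0.11
= pi * 16 * 2.8 * 0.0256 * 0.11
= 0.3963

Q = 0.3963


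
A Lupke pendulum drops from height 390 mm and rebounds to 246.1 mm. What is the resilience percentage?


Resilience = h_rebound / h_drop * 100
= 246.1 / 390 * 100
= 63.1%

63.1%


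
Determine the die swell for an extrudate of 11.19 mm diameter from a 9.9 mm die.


Die swell ratio = D_extrudate / D_die
= 11.19 / 9.9
= 1.13

Die swell = 1.13


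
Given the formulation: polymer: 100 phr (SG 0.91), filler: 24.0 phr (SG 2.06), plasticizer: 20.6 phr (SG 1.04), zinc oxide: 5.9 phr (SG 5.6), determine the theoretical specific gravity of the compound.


Sum of weights = 150.5
Volume contributions:
  polymer: 100/0.91 = 109.8901
  filler: 24.0/2.06 = 11.6505
  plasticizer: 20.6/1.04 = 19.8077
  zinc oxide: 5.9/5.6 = 1.0536
Sum of volumes = 142.4019
SG = 150.5 / 142.4019 = 1.057

SG = 1.057


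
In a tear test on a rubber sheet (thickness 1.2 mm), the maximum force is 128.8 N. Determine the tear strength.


Tear strength = force / thickness
= 128.8 / 1.2
= 107.33 N/mm

107.33 N/mm


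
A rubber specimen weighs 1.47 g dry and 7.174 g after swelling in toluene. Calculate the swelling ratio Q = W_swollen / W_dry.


Q = W_swollen / W_dry
Q = 7.174 / 1.47
Q = 4.88

Q = 4.88
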